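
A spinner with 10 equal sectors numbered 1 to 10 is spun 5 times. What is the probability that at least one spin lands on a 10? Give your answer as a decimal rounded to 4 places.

P(no spin lands on a 10) = (9/10)^5 ≈ 0.5905.
P(at least one) = 1 − 0.5905 = 0.4095.

0.4095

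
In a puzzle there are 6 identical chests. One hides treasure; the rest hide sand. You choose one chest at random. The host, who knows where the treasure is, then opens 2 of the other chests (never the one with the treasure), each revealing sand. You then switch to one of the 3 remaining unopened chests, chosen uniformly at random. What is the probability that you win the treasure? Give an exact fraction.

Your original chest holds the treasure with probability 1/6, so the other 5 collectively hold it with probability 5/6.
The host can always find 2 empty chests to open, so the reveals don't change that 5/6; it is now spread over the 3 remaining unopened chests.
P(win by switching) = (5/6) · (1/3) = 5/18.

5/18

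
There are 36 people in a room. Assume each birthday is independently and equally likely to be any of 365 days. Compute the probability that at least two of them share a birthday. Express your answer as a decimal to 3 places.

0.832

It's easier to compute the probability that all 36 are distinct.
P(all distinct) = 365/365 · 364/365 · ··· · 330/365 ≈ 0.168.
So the probability of at least one match is 1 − 0.168 = 0.832.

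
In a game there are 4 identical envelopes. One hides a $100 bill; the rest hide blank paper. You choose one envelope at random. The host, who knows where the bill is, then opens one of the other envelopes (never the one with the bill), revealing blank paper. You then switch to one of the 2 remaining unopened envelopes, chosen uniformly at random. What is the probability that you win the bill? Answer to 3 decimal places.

0.375

Your original envelope holds the bill with probability 1/4, so the other 3 collectively hold it with probability 3/4.
The host can always find an empty envelope to open, so this doesn't change that 3/4; it is now spread over the 2 remaining unopened envelopes.
P(win by switching) = (3/4) · (1/2) = 3/8 ≈ 0.375.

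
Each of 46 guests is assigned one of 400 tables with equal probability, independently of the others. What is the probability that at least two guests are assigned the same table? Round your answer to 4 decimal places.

It's easier to compute the probability that all 46 are distinct.
P(all distinct) = 400/400 · 399/400 · ··· · 355/400 ≈ 0.0678.
So the probability of at least one match is 1 − 0.0678 = 0.9322.

0.9322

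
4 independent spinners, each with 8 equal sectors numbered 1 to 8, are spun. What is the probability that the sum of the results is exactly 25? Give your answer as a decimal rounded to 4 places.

0.0293

There are 8^4 = 4096 equally likely outcomes.
The number of ordered 4-tuples from {1,…,8} summing to 25 is 120.
P(sum = 25) = 120/4096 = 15/512 ≈ 0.0293.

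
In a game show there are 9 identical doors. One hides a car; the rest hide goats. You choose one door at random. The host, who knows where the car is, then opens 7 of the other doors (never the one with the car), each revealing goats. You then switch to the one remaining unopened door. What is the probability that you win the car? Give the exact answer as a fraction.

Your original door holds the car with probability 1/9, so the other 8 collectively hold it with probability 8/9.
The host can always find 7 empty doors to open, so the reveals don't change that 8/9; it is now spread over the 1 remaining unopened door.
P(win by switching) = (8/9) · (1/1) = 8/9.

8/9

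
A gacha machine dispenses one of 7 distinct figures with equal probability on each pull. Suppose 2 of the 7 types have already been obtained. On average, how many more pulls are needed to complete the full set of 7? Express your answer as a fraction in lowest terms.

959/60

Starting from 2 distinct types, each trial gives a new one with probability (7−i)/7 when i types are held, so the wait for the next new type is 7/(7−i).
E = 7/5 + 7/4 + 7/3 + 7/2 + 7/1 = 959/60.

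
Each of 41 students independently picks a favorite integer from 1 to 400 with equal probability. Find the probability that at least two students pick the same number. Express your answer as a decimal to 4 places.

It's easier to compute the probability that all 41 are distinct.
P(all distinct) = 400/400 · 399/400 · ··· · 360/400 ≈ 0.1197.
So the probability of at least one match is 1 − 0.1197 = 0.8803.

0.8803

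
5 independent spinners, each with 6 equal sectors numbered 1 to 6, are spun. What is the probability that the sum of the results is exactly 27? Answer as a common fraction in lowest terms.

There are 6^5 = 7776 equally likely outcomes.
The number of ordered 5-tuples from {1,…,6} summing to 27 is 35.
P(sum = 27) = 35/7776.

35/7776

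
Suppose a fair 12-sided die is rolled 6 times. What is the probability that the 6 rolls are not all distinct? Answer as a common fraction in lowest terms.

P(all 6 different) = 12/12 · 11/12 · ··· · 7/12 = 385/1728.
P(at least two equal) = 1 − 385/1728 = 1343/1728.

1343/1728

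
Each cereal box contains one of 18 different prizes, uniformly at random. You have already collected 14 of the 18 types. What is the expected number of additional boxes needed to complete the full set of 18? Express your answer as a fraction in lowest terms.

Starting from 14 distinct types, each trial gives a new one with probability (18−i)/18 when i types are held, so the wait for the next new type is 18/(18−i).
E = 18/4 + 18/3 + 18/2 + 18/1 = 75/2.

75/2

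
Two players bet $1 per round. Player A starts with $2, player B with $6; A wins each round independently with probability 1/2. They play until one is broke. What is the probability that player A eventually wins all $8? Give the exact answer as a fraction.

With a fair step, P(i) = ½P(i−1) + ½P(i+1) with P(0)=0, P(8)=1 has the linear solution P(i) = i/8.
P(2) = 2/8 = 1/4.

1/4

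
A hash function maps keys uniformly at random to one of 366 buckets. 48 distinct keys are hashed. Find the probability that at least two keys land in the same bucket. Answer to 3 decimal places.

It's easier to compute the probability that all 48 are distinct.
P(all distinct) = 366/366 · 365/366 · ··· · 319/366 ≈ 0.040.
So the probability of at least one match is 1 − 0.040 = 0.960.

0.960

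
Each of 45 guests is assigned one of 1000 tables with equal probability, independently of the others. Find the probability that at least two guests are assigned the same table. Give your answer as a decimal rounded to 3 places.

0.634

It's easier to compute the probability that all 45 are distinct.
P(all distinct) = 1000/1000 · 999/1000 · ··· · 956/1000 ≈ 0.366.
So the probability of at least one match is 1 − 0.366 = 0.634.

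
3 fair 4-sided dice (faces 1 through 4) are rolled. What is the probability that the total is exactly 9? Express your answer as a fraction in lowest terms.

There are 4^3 = 64 equally likely outcomes.
The number of ordered 3-tuples from {1,…,4} summing to 9 is 10.
P(sum = 9) = 10/64 = 5/32.

5/32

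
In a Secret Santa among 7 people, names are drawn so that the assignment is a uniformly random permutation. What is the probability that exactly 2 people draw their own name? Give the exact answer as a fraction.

11/60

Choose which 2 of the 7 are fixed: C(7,2) = 21 ways.
The remaining 5 must have no fixed point: D(5) = 44.
P = 21·44/5040 = 11/60.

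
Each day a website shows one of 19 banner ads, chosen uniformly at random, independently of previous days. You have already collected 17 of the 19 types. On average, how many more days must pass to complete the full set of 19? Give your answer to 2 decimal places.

28.50

Starting from 17 distinct types, each trial gives a new one with probability (19−i)/19 when i types are held, so the wait for the next new type is 19/(19−i).
E = 19/2 + 19/1 = 57/2 ≈ 28.50.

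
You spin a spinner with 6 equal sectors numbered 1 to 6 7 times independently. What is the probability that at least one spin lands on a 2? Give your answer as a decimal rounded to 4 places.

P(no spin lands on a 2) = (5/6)^7 ≈ 0.2791.
P(at least one) = 1 − 0.2791 = 0.7209.

0.7209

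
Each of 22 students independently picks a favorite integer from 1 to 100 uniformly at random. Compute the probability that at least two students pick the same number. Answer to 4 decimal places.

It's easier to compute the probability that all 22 are distinct.
P(all distinct) = 100/100 · 99/100 · ··· · 79/100 ≈ 0.0824.
So the probability of at least one match is 1 − 0.0824 = 0.9176.

0.9176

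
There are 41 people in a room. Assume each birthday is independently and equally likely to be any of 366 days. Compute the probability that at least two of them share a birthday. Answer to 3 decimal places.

It's easier to compute the probability that all 41 are distinct.
P(all distinct) = 366/366 · 365/366 · ··· · 326/366 ≈ 0.097.
So the probability of at least one match is 1 − 0.097 = 0.903.

0.903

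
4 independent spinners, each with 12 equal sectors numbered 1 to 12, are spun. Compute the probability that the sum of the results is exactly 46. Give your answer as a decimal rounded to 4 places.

0.0005

There are 12^4 = 20736 equally likely outcomes.
The number of ordered 4-tuples from {1,…,12} summing to 46 is 10.
P(sum = 46) = 10/20736 = 5/10368 ≈ 0.0005.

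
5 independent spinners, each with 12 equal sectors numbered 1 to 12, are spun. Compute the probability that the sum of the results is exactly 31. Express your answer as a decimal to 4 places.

There are 12^5 = 248832 equally likely outcomes.
The number of ordered 5-tuples from {1,…,12} summing to 31 is 12255.
P(sum = 31) = 12255/248832 = 4085/82944 ≈ 0.0493.

0.0493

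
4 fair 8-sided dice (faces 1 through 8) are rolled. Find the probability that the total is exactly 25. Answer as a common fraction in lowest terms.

15/512

There are 8^4 = 4096 equally likely outcomes.
The number of ordered 4-tuples from {1,…,8} summing to 25 is 120.
P(sum = 25) = 120/4096 = 15/512.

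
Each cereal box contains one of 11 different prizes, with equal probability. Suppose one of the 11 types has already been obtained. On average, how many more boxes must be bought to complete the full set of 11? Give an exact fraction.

Starting from 1 distinct type, each trial gives a new one with probability (11−i)/11 when i types are held, so the wait for the next new type is 11/(11−i).
E = 11/10 + 11/9 + 11/8 + 11/7 + 11/6 + 11/5 + 11/4 + 11/3 + 11/2 + 11/1 = 81191/2520.

81191/2520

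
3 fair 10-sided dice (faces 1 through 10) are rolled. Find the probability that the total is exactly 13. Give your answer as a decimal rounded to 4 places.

There are 10^3 = 1000 equally likely outcomes.
The number of ordered 3-tuples from {1,…,10} summing to 13 is 63.
P(sum = 13) = 63/1000 ≈ 0.0630.

0.0630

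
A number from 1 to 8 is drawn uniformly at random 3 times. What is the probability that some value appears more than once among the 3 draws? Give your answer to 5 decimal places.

0.34375

P(all 3 different) = 8/8 · 7/8 · ··· · 6/8 ≈ 0.65625.
P(at least two equal) = 1 − 0.65625 = 0.34375.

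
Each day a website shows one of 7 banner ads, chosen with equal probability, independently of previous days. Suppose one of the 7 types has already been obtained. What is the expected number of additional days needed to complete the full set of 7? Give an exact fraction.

343/20

Starting from 1 distinct type, each trial gives a new one with probability (7−i)/7 when i types are held, so the wait for the next new type is 7/(7−i).
E = 7/6 + 7/5 + 7/4 + 7/3 + 7/2 + 7/1 = 343/20.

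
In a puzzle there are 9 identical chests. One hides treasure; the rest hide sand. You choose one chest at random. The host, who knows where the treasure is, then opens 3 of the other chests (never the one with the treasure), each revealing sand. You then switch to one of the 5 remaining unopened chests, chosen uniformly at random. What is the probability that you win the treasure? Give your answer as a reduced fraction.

Your original chest holds the treasure with probability 1/9, so the other 8 collectively hold it with probability 8/9.
The host can always find 3 empty chests to open, so the reveals don't change that 8/9; it is now spread over the 5 remaining unopened chests.
P(win by switching) = (8/9) · (1/5) = 8/45.

8/45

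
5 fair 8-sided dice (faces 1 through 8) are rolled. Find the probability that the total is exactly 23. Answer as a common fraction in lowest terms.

There are 8^5 = 32768 equally likely outcomes.
The number of ordered 5-tuples from {1,…,8} summing to 23 is 2460.
P(sum = 23) = 2460/32768 = 615/8192.

615/8192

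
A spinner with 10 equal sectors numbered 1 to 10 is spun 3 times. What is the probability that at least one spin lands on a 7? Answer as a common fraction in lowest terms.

P(no spin lands on a 7) = (9/10)^3 = 729/1000.
P(at least one) = 1 − 729/1000 = 271/1000.

271/1000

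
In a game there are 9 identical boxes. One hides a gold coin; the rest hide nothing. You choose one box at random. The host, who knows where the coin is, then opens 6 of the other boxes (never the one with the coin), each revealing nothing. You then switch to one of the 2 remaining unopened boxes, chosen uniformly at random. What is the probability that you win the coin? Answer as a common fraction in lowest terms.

4/9

Your original box holds the coin with probability 1/9, so the other 8 collectively hold it with probability 8/9.
The host can always find 6 empty boxes to open, so the reveals don't change that 8/9; it is now spread over the 2 remaining unopened boxes.
P(win by switching) = (8/9) · (1/2) = 4/9.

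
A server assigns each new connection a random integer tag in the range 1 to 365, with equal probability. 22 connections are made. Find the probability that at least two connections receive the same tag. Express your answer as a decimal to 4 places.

It's easier to compute the probability that all 22 are distinct.
P(all distinct) = 365/365 · 364/365 · ··· · 344/365 ≈ 0.5243.
So the probability of at least one match is 1 − 0.5243 = 0.4757.

0.4757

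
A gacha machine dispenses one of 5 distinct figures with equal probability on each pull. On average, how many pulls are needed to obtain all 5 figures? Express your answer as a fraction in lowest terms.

137/12

After i distinct types are collected, each trial gives a new one with probability (5−i)/5, so the expected wait for the next new type is 5/(5−i).
E = 5/5 + 5/4 + 5/3 + 5/2 + 5/1 = 137/12.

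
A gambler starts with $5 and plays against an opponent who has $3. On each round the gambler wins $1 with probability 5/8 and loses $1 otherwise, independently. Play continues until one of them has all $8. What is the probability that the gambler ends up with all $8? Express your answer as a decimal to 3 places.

Let r = q/p = (3/8)/(5/8) = 3/5. The recurrence P(i) = p·P(i+1) + q·P(i−1) with P(0)=0, P(8)=1 gives P(i) = (1 − r^i)/(1 − r^8).
P(5) = (1 − (3/5)^5) / (1 − (3/5)^8) = 180125/192032 ≈ 0.938.

0.938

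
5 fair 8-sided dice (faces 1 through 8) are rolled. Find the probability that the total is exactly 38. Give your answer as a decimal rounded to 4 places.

0.0005

There are 8^5 = 32768 equally likely outcomes.
The number of ordered 5-tuples from {1,…,8} summing to 38 is 15.
P(sum = 38) = 15/32768 ≈ 0.0005.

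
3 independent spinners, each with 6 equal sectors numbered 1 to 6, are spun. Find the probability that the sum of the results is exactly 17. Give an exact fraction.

1/72

There are 6^3 = 216 equally likely outcomes.
The number of ordered 3-tuples from {1,…,6} summing to 17 is 3.
P(sum = 17) = 3/216 = 1/72.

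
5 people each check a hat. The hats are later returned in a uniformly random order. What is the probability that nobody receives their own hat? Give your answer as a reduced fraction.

11/30

This is the derangement probability: permutations of 5 with no fixed point.
D(5) = 5! · (1 − 1/1! + 1/2! − ··· + (−1)^5/5!) = 44.
P = 44/120 = 11/30.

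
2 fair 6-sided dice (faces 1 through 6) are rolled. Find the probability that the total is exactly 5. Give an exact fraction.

There are 6^2 = 36 equally likely outcomes.
The number of ordered 2-tuples from {1,…,6} summing to 5 is 4.
P(sum = 5) = 4/36 = 1/9.

1/9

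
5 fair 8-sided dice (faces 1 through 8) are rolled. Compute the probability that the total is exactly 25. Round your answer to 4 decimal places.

There are 8^5 = 32768 equally likely outcomes.
The number of ordered 5-tuples from {1,…,8} summing to 25 is 2226.
P(sum = 25) = 2226/32768 = 1113/16384 ≈ 0.0679.

0.0679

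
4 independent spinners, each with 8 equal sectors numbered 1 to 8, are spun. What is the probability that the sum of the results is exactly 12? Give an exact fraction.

161/4096

There are 8^4 = 4096 equally likely outcomes.
The number of ordered 4-tuples from {1,…,8} summing to 12 is 161.
P(sum = 12) = 161/4096.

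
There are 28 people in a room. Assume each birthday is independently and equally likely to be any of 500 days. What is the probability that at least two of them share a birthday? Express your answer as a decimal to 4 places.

It's easier to compute the probability that all 28 are distinct.
P(all distinct) = 500/500 · 499/500 · ··· · 473/500 ≈ 0.4629.
So the probability of at least one match is 1 − 0.4629 = 0.5371.

0.5371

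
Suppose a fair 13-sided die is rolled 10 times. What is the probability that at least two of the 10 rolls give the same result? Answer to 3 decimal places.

P(all 10 different) = 13/13 · 12/13 · ··· · 4/13 ≈ 0.008.
P(at least two equal) = 1 − 0.008 = 0.992.

0.992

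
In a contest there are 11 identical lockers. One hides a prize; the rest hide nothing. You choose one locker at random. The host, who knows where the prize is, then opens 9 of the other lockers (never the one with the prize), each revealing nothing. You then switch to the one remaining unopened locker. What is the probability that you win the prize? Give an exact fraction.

10/11

Your original locker holds the prize with probability 1/11, so the other 10 collectively hold it with probability 10/11.
The host can always find 9 empty lockers to open, so the reveals don't change that 10/11; it is now spread over the 1 remaining unopened locker.
P(win by switching) = (10/11) · (1/1) = 10/11.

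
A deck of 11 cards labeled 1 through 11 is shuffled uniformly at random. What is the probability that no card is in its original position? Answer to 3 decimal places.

0.368

This is the derangement probability: permutations of 11 with no fixed point.
D(11) = 11! · (1 − 1/1! + 1/2! − ··· + (−1)^11/11!) = 14684570.
P = 14684570/39916800 = 1468457/3991680 ≈ 0.368.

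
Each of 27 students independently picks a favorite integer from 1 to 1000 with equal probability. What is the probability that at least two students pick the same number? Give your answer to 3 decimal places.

0.298

It's easier to compute the probability that all 27 are distinct.
P(all distinct) = 1000/1000 · 999/1000 · ··· · 974/1000 ≈ 0.702.
So the probability of at least one match is 1 − 0.702 = 0.298.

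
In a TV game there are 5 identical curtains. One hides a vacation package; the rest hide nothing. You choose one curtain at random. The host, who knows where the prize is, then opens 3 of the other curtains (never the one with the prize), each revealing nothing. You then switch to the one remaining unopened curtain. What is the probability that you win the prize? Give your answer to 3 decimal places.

Your original curtain holds the prize with probability 1/5, so the other 4 collectively hold it with probability 4/5.
The host can always find 3 empty curtains to open, so the reveals don't change that 4/5; it is now spread over the 1 remaining unopened curtain.
P(win by switching) = (4/5) · (1/1) = 4/5 ≈ 0.800.

0.800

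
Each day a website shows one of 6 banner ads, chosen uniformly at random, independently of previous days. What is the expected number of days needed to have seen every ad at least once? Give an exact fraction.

After i distinct types are collected, each trial gives a new one with probability (6−i)/6, so the expected wait for the next new type is 6/(6−i).
E = 6/6 + 6/5 + 6/4 + 6/3 + 6/2 + 6/1 = 147/10.

147/10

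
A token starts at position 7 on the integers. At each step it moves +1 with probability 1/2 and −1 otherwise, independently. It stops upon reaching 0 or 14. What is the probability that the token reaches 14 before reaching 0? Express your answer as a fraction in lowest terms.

With a fair step, P(i) = ½P(i−1) + ½P(i+1) with P(0)=0, P(14)=1 has the linear solution P(i) = i/14.
P(7) = 7/14 = 1/2.

1/2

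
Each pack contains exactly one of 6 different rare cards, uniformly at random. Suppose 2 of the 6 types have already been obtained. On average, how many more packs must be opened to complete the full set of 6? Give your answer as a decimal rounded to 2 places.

Starting from 2 distinct types, each trial gives a new one with probability (6−i)/6 when i types are held, so the wait for the next new type is 6/(6−i).
E = 6/4 + 6/3 + 6/2 + 6/1 = 25/2 ≈ 12.50.

12.50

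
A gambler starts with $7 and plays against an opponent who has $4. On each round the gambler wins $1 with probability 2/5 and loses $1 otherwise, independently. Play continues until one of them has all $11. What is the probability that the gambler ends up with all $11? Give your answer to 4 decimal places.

Let r = q/p = (3/5)/(2/5) = 3/2. The recurrence P(i) = p·P(i+1) + q·P(i−1) with P(0)=0, P(11)=1 gives P(i) = (1 − r^i)/(1 − r^11).
P(7) = (1 − (3/2)^7) / (1 − (3/2)^11) = 32944/175099 ≈ 0.1881.

0.1881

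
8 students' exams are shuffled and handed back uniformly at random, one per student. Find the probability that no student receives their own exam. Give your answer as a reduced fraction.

This is the derangement probability: permutations of 8 with no fixed point.
D(8) = 8! · (1 − 1/1! + 1/2! − ··· + (−1)^8/8!) = 14833.
P = 14833/40320 = 2119/5760.

2119/5760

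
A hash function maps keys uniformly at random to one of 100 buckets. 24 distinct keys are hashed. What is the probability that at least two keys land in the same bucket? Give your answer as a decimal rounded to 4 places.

It's easier to compute the probability that all 24 are distinct.
P(all distinct) = 100/100 · 99/100 · ··· · 77/100 ≈ 0.0495.
So the probability of at least one match is 1 − 0.0495 = 0.9505.

0.9505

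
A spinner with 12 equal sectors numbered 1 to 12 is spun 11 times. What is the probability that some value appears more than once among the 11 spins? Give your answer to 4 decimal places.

P(all 11 different) = 12/12 · 11/12 · ··· · 2/12 ≈ 0.0006.
P(at least two equal) = 1 − 0.0006 = 0.9994.

0.9994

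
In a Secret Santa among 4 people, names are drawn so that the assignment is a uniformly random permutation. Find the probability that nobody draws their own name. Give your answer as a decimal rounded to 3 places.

This is the derangement probability: permutations of 4 with no fixed point.
D(4) = 4! · (1 − 1/1! + 1/2! − ··· + (−1)^4/4!) = 9.
P = 9/24 = 3/8 ≈ 0.375.

0.375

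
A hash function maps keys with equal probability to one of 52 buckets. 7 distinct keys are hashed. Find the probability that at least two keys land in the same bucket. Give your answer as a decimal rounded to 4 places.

It's easier to compute the probability that all 7 are distinct.
P(all distinct) = 52/52 · 51/52 · ··· · 46/52 ≈ 0.6559.
So the probability of at least one match is 1 − 0.6559 = 0.3441.

0.3441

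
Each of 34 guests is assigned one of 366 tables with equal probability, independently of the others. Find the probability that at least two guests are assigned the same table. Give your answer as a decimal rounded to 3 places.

0.794

It's easier to compute the probability that all 34 are distinct.
P(all distinct) = 366/366 · 365/366 · ··· · 333/366 ≈ 0.206.
So the probability of at least one match is 1 − 0.206 = 0.794.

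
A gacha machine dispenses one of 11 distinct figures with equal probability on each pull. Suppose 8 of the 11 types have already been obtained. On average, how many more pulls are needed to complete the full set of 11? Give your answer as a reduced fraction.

121/6

Starting from 8 distinct types, each trial gives a new one with probability (11−i)/11 when i types are held, so the wait for the next new type is 11/(11−i).
E = 11/3 + 11/2 + 11/1 = 121/6.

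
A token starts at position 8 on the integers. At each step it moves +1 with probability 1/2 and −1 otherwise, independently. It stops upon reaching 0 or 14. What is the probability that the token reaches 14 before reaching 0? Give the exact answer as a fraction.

With a fair step, P(i) = ½P(i−1) + ½P(i+1) with P(0)=0, P(14)=1 has the linear solution P(i) = i/14.
P(8) = 8/14 = 4/7.

4/7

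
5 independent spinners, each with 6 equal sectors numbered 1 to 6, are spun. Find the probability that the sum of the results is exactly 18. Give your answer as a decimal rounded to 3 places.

0.100

There are 6^5 = 7776 equally likely outcomes.
The number of ordered 5-tuples from {1,…,6} summing to 18 is 780.
P(sum = 18) = 780/7776 = 65/648 ≈ 0.100.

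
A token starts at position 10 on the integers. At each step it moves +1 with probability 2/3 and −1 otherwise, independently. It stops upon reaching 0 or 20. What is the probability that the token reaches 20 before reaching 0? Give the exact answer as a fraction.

Let r = q/p = (1/3)/(2/3) = 1/2. The recurrence P(i) = p·P(i+1) + q·P(i−1) with P(0)=0, P(20)=1 gives P(i) = (1 − r^i)/(1 − r^20).
P(10) = (1 − (1/2)^10) / (1 − (1/2)^20) = 1024/1025.

1024/1025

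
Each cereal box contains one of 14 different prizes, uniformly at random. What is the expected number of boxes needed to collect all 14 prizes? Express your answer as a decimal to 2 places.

After i distinct types are collected, each trial gives a new one with probability (14−i)/14, so the expected wait for the next new type is 14/(14−i).
E = 14/14 + 14/13 + 14/12 + 14/11 + 14/10 + 14/9 + 14/8 + 14/7 + 14/6 + 14/5 + 14/4 + 14/3 + 14/2 + 14/1 = 1171733/25740 ≈ 45.52.

45.52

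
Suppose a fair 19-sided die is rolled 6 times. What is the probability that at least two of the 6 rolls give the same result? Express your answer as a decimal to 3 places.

P(all 6 different) = 19/19 · 18/19 · ··· · 14/19 ≈ 0.415.
P(at least two equal) = 1 − 0.415 = 0.585.

0.585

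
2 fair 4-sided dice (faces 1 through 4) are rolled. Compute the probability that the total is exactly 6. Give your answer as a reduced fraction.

3/16

There are 4^2 = 16 equally likely outcomes.
The number of ordered 2-tuples from {1,…,4} summing to 6 is 3.
P(sum = 6) = 3/16.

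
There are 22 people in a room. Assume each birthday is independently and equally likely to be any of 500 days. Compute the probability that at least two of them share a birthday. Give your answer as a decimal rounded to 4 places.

It's easier to compute the probability that all 22 are distinct.
P(all distinct) = 500/500 · 499/500 · ··· · 479/500 ≈ 0.6258.
So the probability of at least one match is 1 − 0.6258 = 0.3742.

0.3742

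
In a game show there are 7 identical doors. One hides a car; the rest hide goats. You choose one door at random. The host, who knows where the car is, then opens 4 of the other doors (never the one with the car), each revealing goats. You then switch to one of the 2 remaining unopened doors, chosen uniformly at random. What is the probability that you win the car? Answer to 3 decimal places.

Your original door holds the car with probability 1/7, so the other 6 collectively hold it with probability 6/7.
The host can always find 4 empty doors to open, so the reveals don't change that 6/7; it is now spread over the 2 remaining unopened doors.
P(win by switching) = (6/7) · (1/2) = 3/7 ≈ 0.429.

0.429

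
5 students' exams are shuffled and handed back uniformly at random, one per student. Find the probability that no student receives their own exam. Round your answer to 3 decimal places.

0.367

This is the derangement probability: permutations of 5 with no fixed point.
D(5) = 5! · (1 − 1/1! + 1/2! − ··· + (−1)^5/5!) = 44.
P = 44/120 = 11/30 ≈ 0.367.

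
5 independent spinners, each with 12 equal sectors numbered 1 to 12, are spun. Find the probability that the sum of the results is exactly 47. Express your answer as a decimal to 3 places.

0.009

There are 12^5 = 248832 equally likely outcomes.
The number of ordered 5-tuples from {1,…,12} summing to 47 is 2355.
P(sum = 47) = 2355/248832 = 785/82944 ≈ 0.009.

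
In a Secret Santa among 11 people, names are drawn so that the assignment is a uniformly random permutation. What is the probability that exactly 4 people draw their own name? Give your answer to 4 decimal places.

0.0153

Choose which 4 of the 11 are fixed: C(11,4) = 330 ways.
The remaining 7 must have no fixed point: D(7) = 1854.
P = 330·1854/39916800 = 103/6720 ≈ 0.0153.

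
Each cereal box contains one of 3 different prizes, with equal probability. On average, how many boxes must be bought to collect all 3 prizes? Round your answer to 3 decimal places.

After i distinct types are collected, each trial gives a new one with probability (3−i)/3, so the expected wait for the next new type is 3/(3−i).
E = 3/3 + 3/2 + 3/1 = 11/2 ≈ 5.500.

5.500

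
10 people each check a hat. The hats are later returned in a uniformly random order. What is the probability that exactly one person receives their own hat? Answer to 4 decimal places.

Choose which one is fixed: C(10,1) = 10 ways.
The remaining 9 must have no fixed point: D(9) = 133496.
P = 10·133496/3628800 = 16687/45360 ≈ 0.3679.

0.3679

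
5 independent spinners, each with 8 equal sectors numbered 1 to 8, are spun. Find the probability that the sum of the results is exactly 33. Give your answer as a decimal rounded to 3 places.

0.010

There are 8^5 = 32768 equally likely outcomes.
The number of ordered 5-tuples from {1,…,8} summing to 33 is 330.
P(sum = 33) = 330/32768 = 165/16384 ≈ 0.010.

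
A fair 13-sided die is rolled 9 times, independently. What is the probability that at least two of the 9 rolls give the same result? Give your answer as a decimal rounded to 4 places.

0.9755

P(all 9 different) = 13/13 · 12/13 · ··· · 5/13 ≈ 0.0245.
P(at least two equal) = 1 − 0.0245 = 0.9755.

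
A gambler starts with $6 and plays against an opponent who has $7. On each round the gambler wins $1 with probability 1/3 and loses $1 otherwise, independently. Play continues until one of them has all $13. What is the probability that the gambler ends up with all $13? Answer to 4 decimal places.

0.0077

Let r = q/p = (2/3)/(1/3) = 2. The recurrence P(i) = p·P(i+1) + q·P(i−1) with P(0)=0, P(13)=1 gives P(i) = (1 − r^i)/(1 − r^13).
P(6) = (1 − (2)^6) / (1 − (2)^13) = 63/8191 ≈ 0.0077.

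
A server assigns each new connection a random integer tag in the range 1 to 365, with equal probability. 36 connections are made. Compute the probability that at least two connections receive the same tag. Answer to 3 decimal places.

It's easier to compute the probability that all 36 are distinct.
P(all distinct) = 365/365 · 364/365 · ··· · 330/365 ≈ 0.168.
So the probability of at least one match is 1 − 0.168 = 0.832.

0.832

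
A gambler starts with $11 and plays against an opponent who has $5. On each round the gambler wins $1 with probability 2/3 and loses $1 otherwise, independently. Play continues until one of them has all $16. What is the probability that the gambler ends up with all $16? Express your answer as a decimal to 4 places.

0.9995

Let r = q/p = (1/3)/(2/3) = 1/2. The recurrence P(i) = p·P(i+1) + q·P(i−1) with P(0)=0, P(16)=1 gives P(i) = (1 − r^i)/(1 − r^16).
P(11) = (1 − (1/2)^11) / (1 − (1/2)^16) = 65504/65535 ≈ 0.9995.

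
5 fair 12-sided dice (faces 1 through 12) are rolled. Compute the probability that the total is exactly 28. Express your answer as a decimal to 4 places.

There are 12^5 = 248832 equally likely outcomes.
The number of ordered 5-tuples from {1,…,12} summing to 28 is 10725.
P(sum = 28) = 10725/248832 = 3575/82944 ≈ 0.0431.

0.0431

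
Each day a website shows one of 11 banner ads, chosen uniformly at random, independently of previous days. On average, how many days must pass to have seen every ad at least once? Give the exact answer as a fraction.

After i distinct types are collected, each trial gives a new one with probability (11−i)/11, so the expected wait for the next new type is 11/(11−i).
E = 11/11 + 11/10 + 11/9 + 11/8 + 11/7 + 11/6 + 11/5 + 11/4 + 11/3 + 11/2 + 11/1 = 83711/2520.

83711/2520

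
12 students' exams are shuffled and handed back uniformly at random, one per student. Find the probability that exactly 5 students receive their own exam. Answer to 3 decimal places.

Choose which 5 of the 12 are fixed: C(12,5) = 792 ways.
The remaining 7 must have no fixed point: D(7) = 1854.
P = 792·1854/479001600 = 103/33600 ≈ 0.003.

0.003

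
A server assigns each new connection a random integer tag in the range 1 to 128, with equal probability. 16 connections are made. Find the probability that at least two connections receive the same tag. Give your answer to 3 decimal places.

It's easier to compute the probability that all 16 are distinct.
P(all distinct) = 128/128 · 127/128 · ··· · 113/128 ≈ 0.376.
So the probability of at least one match is 1 − 0.376 = 0.624.

0.624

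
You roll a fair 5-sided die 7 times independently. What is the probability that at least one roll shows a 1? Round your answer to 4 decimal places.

0.7903

P(no roll shows a 1) = (4/5)^7 ≈ 0.2097.
P(at least one) = 1 − 0.2097 = 0.7903.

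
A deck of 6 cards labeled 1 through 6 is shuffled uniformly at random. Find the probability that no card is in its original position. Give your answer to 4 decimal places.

This is the derangement probability: permutations of 6 with no fixed point.
D(6) = 6! · (1 − 1/1! + 1/2! − ··· + (−1)^6/6!) = 265.
P = 265/720 = 53/144 ≈ 0.3681.

0.3681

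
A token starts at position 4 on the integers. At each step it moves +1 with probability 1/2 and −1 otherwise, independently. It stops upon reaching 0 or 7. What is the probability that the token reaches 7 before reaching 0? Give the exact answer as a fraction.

With a fair step, P(i) = ½P(i−1) + ½P(i+1) with P(0)=0, P(7)=1 has the linear solution P(i) = i/7.
P(4) = 4/7.

4/7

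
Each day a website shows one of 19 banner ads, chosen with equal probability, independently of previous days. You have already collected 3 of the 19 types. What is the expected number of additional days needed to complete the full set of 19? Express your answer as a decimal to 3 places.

Starting from 3 distinct types, each trial gives a new one with probability (19−i)/19 when i types are held, so the wait for the next new type is 19/(19−i).
E = 19/16 + 19/15 + 19/14 + 19/13 + 19/12 + 19/11 + 19/10 + 19/9 + 19/8 + 19/7 + 19/6 + 19/5 + 19/4 + 19/3 + 19/2 + 19/1 = 46294621/720720 ≈ 64.234.

64.234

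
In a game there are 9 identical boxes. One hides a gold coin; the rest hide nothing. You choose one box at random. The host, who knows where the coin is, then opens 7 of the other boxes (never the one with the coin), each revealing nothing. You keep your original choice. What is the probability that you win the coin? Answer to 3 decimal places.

0.111

The host can always open 7 empty boxes regardless of your choice, so the reveals give no information about your original box.
P(win by staying) = 1/9 ≈ 0.111.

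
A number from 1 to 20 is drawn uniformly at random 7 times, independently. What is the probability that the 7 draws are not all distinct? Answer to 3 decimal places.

P(all 7 different) = 20/20 · 19/20 · ··· · 14/20 ≈ 0.305.
P(at least two equal) = 1 − 0.305 = 0.695.

0.695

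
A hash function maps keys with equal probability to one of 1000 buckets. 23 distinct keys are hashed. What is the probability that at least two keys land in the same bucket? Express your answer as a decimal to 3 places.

0.225

It's easier to compute the probability that all 23 are distinct.
P(all distinct) = 1000/1000 · 999/1000 · ··· · 978/1000 ≈ 0.775.
So the probability of at least one match is 1 − 0.775 = 0.225.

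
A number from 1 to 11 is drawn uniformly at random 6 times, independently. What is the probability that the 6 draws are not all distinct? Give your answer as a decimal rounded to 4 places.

0.8122

P(all 6 different) = 11/11 · 10/11 · ··· · 6/11 ≈ 0.1878.
P(at least two equal) = 1 − 0.1878 = 0.8122.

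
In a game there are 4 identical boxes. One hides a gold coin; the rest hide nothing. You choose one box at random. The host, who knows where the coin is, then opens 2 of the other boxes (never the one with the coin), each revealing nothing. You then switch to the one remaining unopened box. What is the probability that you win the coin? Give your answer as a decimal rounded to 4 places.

Your original box holds the coin with probability 1/4, so the other 3 collectively hold it with probability 3/4.
The host can always find 2 empty boxes to open, so the reveals don't change that 3/4; it is now spread over the 1 remaining unopened box.
P(win by switching) = (3/4) · (1/1) = 3/4 ≈ 0.7500.

0.7500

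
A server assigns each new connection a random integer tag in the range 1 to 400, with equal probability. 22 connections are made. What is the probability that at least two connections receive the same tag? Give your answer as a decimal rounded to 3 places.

It's easier to compute the probability that all 22 are distinct.
P(all distinct) = 400/400 · 399/400 · ··· · 379/400 ≈ 0.555.
So the probability of at least one match is 1 − 0.555 = 0.445.

0.445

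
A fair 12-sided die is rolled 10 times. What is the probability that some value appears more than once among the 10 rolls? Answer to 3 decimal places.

0.996

P(all 10 different) = 12/12 · 11/12 · ··· · 3/12 ≈ 0.004.
P(at least two equal) = 1 − 0.004 = 0.996.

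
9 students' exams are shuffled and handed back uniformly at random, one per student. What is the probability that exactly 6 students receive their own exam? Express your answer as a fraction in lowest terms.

1/2160

Choose which 6 of the 9 are fixed: C(9,6) = 84 ways.
The remaining 3 must have no fixed point: D(3) = 2.
P = 84·2/362880 = 1/2160.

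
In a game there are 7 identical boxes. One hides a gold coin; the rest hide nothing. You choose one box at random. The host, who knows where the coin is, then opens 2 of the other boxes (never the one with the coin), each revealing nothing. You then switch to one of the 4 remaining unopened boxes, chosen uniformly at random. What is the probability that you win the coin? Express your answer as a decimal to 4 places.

0.2143

Your original box holds the coin with probability 1/7, so the other 6 collectively hold it with probability 6/7.
The host can always find 2 empty boxes to open, so the reveals don't change that 6/7; it is now spread over the 4 remaining unopened boxes.
P(win by switching) = (6/7) · (1/4) = 3/14 ≈ 0.2143.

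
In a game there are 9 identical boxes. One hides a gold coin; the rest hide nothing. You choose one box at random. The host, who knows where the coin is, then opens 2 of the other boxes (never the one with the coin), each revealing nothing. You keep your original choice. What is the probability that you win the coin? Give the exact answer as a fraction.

The host can always open 2 empty boxes regardless of your choice, so the reveals give no information about your original box.
P(win by staying) = 1/9.

1/9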